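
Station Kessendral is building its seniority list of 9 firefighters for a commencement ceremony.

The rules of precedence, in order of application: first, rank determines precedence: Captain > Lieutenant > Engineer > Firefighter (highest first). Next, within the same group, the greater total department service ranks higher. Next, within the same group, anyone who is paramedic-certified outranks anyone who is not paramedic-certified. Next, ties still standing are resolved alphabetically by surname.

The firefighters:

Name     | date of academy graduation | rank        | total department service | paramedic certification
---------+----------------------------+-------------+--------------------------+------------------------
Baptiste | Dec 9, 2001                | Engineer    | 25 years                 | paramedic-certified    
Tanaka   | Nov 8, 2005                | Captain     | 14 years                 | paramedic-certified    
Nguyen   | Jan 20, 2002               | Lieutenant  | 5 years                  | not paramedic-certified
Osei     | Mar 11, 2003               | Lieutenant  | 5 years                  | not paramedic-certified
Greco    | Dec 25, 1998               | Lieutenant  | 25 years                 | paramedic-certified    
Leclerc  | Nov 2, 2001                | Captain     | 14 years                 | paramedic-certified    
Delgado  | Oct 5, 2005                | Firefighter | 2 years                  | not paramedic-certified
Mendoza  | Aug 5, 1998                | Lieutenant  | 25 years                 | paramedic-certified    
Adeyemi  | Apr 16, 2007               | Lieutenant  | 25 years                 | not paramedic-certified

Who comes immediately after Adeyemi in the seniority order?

By rank: Leclerc and Tanaka (Captain); then Greco, Mendoza, Adeyemi, Nguyen and Osei (Lieutenant); then Baptiste (Engineer); then Delgado (Firefighter).
Leclerc and Tanaka both have total department service 14 years, so the next rule applies.
Leclerc and Tanaka are each paramedic-certified, so the next rule applies.
Among Leclerc and Tanaka, alphabetically by surname: Leclerc before Tanaka.
Among Greco, Mendoza, Adeyemi, Nguyen and Osei, by total department service (higher first): Greco, Mendoza and Adeyemi (25 years) before Nguyen and Osei (5 years).
Among Greco, Mendoza and Adeyemi, paramedic-certified before not paramedic-certified: Greco and Mendoza (paramedic-certified) before Adeyemi (not paramedic-certified).
Among Greco and Mendoza, alphabetically by surname: Greco before Mendoza.
Nguyen and Osei are each not paramedic-certified, so the next rule applies.
Among Nguyen and Osei, alphabetically by surname: Nguyen before Osei.
Order: Leclerc, Tanaka, Greco, Mendoza, Adeyemi, Nguyen, Osei, Baptiste, Delgado.

Nguyen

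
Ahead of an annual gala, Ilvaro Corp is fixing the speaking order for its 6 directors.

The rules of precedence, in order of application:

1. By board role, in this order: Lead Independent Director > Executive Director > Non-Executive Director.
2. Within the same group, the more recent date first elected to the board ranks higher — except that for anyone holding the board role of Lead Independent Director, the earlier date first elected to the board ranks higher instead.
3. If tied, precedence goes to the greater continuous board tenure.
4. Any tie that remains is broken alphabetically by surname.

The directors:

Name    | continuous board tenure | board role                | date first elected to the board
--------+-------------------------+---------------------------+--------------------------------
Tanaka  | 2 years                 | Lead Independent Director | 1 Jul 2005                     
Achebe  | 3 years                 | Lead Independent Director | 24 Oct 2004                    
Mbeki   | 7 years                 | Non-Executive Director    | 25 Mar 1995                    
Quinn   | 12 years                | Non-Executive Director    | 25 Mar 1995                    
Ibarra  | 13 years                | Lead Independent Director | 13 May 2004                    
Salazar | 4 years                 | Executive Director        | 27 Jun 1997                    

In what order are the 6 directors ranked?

By board role: Ibarra, Achebe and Tanaka (Lead Independent Director); then Salazar (Executive Director); then Quinn and Mbeki (Non-Executive Director).
Among Ibarra, Achebe and Tanaka, by date first elected to the board (earlier first) (reversed rule for this group): Ibarra (13 May 2004) before Achebe (24 Oct 2004) before Tanaka (1 Jul 2005).
Quinn and Mbeki both have date first elected to the board 25 Mar 1995, so the next rule applies.
Among Quinn and Mbeki, by continuous board tenure (higher first): Quinn (12 years) before Mbeki (7 years).
Full order: Ibarra, Achebe, Tanaka, Salazar, Quinn, Mbeki.

Ibarra, Achebe, Tanaka, Salazar, Quinn, Mbeki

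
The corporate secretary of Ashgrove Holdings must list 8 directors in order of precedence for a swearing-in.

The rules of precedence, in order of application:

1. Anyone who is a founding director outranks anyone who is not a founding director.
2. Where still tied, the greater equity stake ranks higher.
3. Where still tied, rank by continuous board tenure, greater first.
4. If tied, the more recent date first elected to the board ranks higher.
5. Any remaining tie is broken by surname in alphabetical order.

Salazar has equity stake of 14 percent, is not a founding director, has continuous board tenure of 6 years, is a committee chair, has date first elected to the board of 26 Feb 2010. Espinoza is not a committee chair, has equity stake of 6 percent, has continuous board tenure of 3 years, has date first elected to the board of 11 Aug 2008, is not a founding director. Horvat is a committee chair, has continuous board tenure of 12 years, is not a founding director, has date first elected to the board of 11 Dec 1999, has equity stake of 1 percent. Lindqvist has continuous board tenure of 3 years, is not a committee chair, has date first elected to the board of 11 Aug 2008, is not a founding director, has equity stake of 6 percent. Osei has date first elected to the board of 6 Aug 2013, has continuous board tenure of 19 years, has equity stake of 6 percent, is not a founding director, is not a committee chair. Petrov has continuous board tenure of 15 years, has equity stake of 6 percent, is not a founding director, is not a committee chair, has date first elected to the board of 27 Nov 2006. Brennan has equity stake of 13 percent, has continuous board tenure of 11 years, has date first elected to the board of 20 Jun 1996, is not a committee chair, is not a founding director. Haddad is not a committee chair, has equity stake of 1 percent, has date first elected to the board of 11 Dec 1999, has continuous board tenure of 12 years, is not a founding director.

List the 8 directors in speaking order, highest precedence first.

By the first rule: Salazar, Brennan, Osei, Petrov, Espinoza, Lindqvist, Haddad and Horvat (each not a founding director).
Among Salazar, Brennan, Osei, Petrov, Espinoza, Lindqvist, Haddad and Horvat, by equity stake (higher first): Salazar (14 percent) before Brennan (13 percent) before Osei, Petrov, Espinoza and Lindqvist (6 percent) before Haddad and Horvat (1 percent).
Among Osei, Petrov, Espinoza and Lindqvist, by continuous board tenure (higher first): Osei (19 years) before Petrov (15 years) before Espinoza and Lindqvist (3 years).
Espinoza and Lindqvist both have date first elected to the board 11 Aug 2008, so the next rule applies.
Among Espinoza and Lindqvist, alphabetically by surname: Espinoza before Lindqvist.
Haddad and Horvat both have continuous board tenure 12 years, so the next rule applies.
Haddad and Horvat both have date first elected to the board 11 Dec 1999, so the next rule applies.
Among Haddad and Horvat, alphabetically by surname: Haddad before Horvat.
Full order: Salazar, Brennan, Osei, Petrov, Espinoza, Lindqvist, Haddad, Horvat.

Salazar, Brennan, Osei, Petrov, Espinoza, Lindqvist, Haddad, Horvat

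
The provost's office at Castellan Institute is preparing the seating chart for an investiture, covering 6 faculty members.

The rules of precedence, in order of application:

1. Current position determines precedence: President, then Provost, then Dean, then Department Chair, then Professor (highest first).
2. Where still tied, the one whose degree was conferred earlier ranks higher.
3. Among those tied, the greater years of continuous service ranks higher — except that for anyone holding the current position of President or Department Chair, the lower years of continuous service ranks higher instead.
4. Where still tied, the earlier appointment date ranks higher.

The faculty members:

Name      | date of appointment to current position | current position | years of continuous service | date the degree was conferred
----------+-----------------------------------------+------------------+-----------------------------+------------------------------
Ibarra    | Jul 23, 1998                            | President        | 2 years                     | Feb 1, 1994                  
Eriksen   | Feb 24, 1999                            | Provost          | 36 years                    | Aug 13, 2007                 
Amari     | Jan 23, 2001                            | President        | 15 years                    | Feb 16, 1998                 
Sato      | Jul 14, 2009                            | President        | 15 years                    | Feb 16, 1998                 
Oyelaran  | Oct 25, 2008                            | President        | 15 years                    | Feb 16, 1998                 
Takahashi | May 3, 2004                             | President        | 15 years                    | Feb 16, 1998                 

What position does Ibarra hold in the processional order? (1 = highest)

1

By current position: Ibarra, Amari, Takahashi, Oyelaran and Sato (President); then Eriksen (Provost).
Among Ibarra, Amari, Takahashi, Oyelaran and Sato, by date the degree was conferred (earlier first): Ibarra (Feb 1, 1994) before Amari, Takahashi, Oyelaran and Sato (Feb 16, 1998).
Amari, Takahashi, Oyelaran and Sato all have years of continuous service 15 years, so the next rule applies.
Among Amari, Takahashi, Oyelaran and Sato, by date of appointment to current position (earlier first): Amari (Jan 23, 2001) before Takahashi (May 3, 2004) before Oyelaran (Oct 25, 2008) before Sato (Jul 14, 2009).
Order: Ibarra, Amari, Takahashi, Oyelaran, Sato, Eriksen. So position 1.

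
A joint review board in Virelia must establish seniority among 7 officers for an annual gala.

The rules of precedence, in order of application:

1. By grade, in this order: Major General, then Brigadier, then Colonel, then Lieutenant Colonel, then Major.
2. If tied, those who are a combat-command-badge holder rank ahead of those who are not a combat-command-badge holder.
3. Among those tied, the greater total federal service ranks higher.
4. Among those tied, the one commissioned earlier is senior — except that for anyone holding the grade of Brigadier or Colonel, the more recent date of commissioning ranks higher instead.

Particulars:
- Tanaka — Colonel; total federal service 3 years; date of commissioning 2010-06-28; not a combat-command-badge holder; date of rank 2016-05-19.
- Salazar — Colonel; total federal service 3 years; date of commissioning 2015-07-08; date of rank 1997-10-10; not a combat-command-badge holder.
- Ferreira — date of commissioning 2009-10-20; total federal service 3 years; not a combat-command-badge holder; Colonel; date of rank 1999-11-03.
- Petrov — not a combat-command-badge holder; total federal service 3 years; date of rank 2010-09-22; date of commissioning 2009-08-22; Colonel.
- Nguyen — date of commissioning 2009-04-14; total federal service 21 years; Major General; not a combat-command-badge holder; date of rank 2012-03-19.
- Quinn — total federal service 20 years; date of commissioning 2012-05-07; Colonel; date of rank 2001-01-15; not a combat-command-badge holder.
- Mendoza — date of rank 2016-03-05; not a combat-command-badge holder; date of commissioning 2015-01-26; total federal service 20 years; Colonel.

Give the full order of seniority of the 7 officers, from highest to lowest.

By grade: Nguyen (Major General); then Mendoza, Quinn, Salazar, Tanaka, Ferreira and Petrov (Colonel).
Mendoza, Quinn, Salazar, Tanaka, Ferreira and Petrov are each not a combat-command-badge holder, so the next rule applies.
Among Mendoza, Quinn, Salazar, Tanaka, Ferreira and Petrov, by total federal service (higher first): Mendoza and Quinn (20 years) before Salazar, Tanaka, Ferreira and Petrov (3 years).
Among Mendoza and Quinn, by date of commissioning (later first) (reversed rule for this group): Mendoza (2015-01-26) before Quinn (2012-05-07).
Among Salazar, Tanaka, Ferreira and Petrov, by date of commissioning (later first) (reversed rule for this group): Salazar (2015-07-08) before Tanaka (2010-06-28) before Ferreira (2009-10-20) before Petrov (2009-08-22).
Full order: Nguyen, Mendoza, Quinn, Salazar, Tanaka, Ferreira, Petrov.

Nguyen, Mendoza, Quinn, Salazar, Tanaka, Ferreira, Petrov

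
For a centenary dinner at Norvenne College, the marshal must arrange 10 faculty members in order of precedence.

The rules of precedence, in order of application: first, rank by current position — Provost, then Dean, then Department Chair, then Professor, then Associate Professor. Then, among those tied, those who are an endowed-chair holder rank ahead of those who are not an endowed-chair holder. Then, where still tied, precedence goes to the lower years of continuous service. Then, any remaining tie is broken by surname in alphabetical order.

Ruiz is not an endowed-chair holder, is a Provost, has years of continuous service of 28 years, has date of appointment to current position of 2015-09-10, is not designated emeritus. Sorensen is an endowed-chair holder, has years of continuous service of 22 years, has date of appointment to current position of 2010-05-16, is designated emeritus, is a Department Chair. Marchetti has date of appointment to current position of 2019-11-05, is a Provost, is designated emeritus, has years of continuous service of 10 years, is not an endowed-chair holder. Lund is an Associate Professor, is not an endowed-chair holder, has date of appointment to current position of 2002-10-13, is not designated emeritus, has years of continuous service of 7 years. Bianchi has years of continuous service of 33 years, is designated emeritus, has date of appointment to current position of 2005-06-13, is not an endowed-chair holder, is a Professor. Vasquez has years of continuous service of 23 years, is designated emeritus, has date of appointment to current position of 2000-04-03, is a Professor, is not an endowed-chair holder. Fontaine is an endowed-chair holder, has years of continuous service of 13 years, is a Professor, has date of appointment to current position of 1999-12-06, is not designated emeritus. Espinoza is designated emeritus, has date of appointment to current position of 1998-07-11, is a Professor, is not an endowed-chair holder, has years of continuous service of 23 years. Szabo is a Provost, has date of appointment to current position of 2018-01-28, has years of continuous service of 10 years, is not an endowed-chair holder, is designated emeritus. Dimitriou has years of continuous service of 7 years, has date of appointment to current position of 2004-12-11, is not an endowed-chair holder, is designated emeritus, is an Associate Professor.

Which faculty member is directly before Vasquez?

By current position: Marchetti, Szabo and Ruiz (Provost); then Sorensen (Department Chair); then Fontaine, Espinoza, Vasquez and Bianchi (Professor); then Dimitriou and Lund (Associate Professor).
Marchetti, Szabo and Ruiz are each not an endowed-chair holder, so the next rule applies.
Among Marchetti, Szabo and Ruiz, by years of continuous service (lower first): Marchetti and Szabo (10 years) before Ruiz (28 years).
Among Marchetti and Szabo, alphabetically by surname: Marchetti before Szabo.
Among Fontaine, Espinoza, Vasquez and Bianchi, an endowed-chair holder before not an endowed-chair holder: Fontaine (an endowed-chair holder) before Espinoza, Vasquez and Bianchi (not an endowed-chair holder).
Among Espinoza, Vasquez and Bianchi, by years of continuous service (lower first): Espinoza and Vasquez (23 years) before Bianchi (33 years).
Among Espinoza and Vasquez, alphabetically by surname: Espinoza before Vasquez.
Dimitriou and Lund are each not an endowed-chair holder, so the next rule applies.
Dimitriou and Lund both have years of continuous service 7 years, so the next rule applies.
Among Dimitriou and Lund, alphabetically by surname: Dimitriou before Lund.
Order: Marchetti, Szabo, Ruiz, Sorensen, Fontaine, Espinoza, Vasquez, Bianchi, Dimitriou, Lund.

Espinoza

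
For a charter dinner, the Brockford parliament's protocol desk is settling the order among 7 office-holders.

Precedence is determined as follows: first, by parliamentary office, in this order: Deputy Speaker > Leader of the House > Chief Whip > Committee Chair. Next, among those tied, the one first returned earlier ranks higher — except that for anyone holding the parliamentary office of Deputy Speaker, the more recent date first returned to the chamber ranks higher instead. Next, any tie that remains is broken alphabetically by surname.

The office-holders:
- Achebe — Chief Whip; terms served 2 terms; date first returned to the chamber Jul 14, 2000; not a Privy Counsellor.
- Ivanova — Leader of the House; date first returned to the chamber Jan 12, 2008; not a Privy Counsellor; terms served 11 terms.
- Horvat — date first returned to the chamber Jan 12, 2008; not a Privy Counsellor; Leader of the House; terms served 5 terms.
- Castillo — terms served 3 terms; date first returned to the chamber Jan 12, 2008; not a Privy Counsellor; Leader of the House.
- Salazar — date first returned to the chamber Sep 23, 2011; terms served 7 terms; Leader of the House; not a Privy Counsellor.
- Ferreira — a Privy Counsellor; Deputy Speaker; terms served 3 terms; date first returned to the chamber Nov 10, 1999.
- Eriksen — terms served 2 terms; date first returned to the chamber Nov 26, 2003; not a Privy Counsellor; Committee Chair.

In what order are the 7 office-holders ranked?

By parliamentary office: Ferreira (Deputy Speaker); then Castillo, Horvat, Ivanova and Salazar (Leader of the House); then Achebe (Chief Whip); then Eriksen (Committee Chair).
Among Castillo, Horvat, Ivanova and Salazar, by date first returned to the chamber (earlier first): Castillo, Horvat and Ivanova (Jan 12, 2008) before Salazar (Sep 23, 2011).
Among Castillo, Horvat and Ivanova, alphabetically by surname: Castillo before Horvat before Ivanova.
Full order: Ferreira, Castillo, Horvat, Ivanova, Salazar, Achebe, Eriksen.

Ferreira, Castillo, Horvat, Ivanova, Salazar, Achebe, Eriksen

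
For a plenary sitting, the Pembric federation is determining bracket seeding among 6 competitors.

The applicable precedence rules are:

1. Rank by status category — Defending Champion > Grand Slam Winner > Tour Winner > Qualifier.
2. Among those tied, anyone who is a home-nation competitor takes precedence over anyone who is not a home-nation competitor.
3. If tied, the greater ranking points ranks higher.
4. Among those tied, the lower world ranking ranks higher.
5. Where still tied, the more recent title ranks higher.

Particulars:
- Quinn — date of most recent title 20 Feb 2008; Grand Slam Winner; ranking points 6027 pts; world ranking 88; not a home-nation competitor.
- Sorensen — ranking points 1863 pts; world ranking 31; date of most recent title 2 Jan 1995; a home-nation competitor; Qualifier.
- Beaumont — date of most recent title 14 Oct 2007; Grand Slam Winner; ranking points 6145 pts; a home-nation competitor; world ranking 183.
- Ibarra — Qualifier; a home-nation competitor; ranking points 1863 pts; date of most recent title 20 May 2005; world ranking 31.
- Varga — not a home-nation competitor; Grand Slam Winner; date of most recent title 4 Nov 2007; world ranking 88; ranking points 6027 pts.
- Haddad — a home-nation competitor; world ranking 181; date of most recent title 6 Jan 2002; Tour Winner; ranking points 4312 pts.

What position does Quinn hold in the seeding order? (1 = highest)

By status category: Beaumont, Quinn and Varga (Grand Slam Winner); then Haddad (Tour Winner); then Ibarra and Sorensen (Qualifier).
Among Beaumont, Quinn and Varga, a home-nation competitor before not a home-nation competitor: Beaumont (a home-nation competitor) before Quinn and Varga (not a home-nation competitor).
Quinn and Varga both have ranking points 6027 pts, so the next rule applies.
Quinn and Varga both have world ranking 88, so the next rule applies.
Among Quinn and Varga, by date of most recent title (later first): Quinn (20 Feb 2008) before Varga (4 Nov 2007).
Ibarra and Sorensen are each a home-nation competitor, so the next rule applies.
Ibarra and Sorensen both have ranking points 1863 pts, so the next rule applies.
Ibarra and Sorensen both have world ranking 31, so the next rule applies.
Among Ibarra and Sorensen, by date of most recent title (later first): Ibarra (20 May 2005) before Sorensen (2 Jan 1995).
Order: Beaumont, Quinn, Varga, Haddad, Ibarra, Sorensen. So position 2.

2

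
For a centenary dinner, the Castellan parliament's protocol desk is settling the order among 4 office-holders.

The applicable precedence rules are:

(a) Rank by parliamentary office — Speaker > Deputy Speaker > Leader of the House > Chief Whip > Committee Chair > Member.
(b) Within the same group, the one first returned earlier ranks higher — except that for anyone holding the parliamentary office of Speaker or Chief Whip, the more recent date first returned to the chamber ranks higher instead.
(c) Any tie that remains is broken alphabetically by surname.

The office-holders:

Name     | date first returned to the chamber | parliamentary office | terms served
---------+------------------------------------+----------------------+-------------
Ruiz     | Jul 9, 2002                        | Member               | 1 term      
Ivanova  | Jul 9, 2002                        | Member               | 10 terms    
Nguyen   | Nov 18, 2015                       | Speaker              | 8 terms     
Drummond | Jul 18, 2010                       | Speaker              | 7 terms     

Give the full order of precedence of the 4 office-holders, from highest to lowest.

Nguyen, Drummond, Ivanova, Ruiz

By parliamentary office: Nguyen and Drummond (Speaker); then Ivanova and Ruiz (Member).
Among Nguyen and Drummond, by date first returned to the chamber (later first) (reversed rule for this group): Nguyen (Nov 18, 2015) before Drummond (Jul 18, 2010).
Ivanova and Ruiz both have date first returned to the chamber Jul 9, 2002, so the next rule applies.
Among Ivanova and Ruiz, alphabetically by surname: Ivanova before Ruiz.
Full order: Nguyen, Drummond, Ivanova, Ruiz.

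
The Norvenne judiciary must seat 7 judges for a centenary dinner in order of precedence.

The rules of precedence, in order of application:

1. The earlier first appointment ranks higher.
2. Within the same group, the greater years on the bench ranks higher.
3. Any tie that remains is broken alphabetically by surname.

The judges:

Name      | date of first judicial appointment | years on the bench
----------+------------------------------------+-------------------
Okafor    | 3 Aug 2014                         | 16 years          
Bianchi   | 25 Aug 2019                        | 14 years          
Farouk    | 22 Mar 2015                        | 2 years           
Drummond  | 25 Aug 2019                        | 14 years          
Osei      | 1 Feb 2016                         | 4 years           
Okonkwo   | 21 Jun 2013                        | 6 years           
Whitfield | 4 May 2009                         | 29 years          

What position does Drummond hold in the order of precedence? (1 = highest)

7

By date of first judicial appointment (earlier first): Whitfield (4 May 2009); then Okonkwo (21 Jun 2013); then Okafor (3 Aug 2014); then Farouk (22 Mar 2015); then Osei (1 Feb 2016); then Bianchi and Drummond (both 25 Aug 2019).
Bianchi and Drummond both have years on the bench 14 years, so the next rule applies.
Among Bianchi and Drummond, alphabetically by surname: Bianchi before Drummond.
Order: Whitfield, Okonkwo, Okafor, Farouk, Osei, Bianchi, Drummond. So position 7.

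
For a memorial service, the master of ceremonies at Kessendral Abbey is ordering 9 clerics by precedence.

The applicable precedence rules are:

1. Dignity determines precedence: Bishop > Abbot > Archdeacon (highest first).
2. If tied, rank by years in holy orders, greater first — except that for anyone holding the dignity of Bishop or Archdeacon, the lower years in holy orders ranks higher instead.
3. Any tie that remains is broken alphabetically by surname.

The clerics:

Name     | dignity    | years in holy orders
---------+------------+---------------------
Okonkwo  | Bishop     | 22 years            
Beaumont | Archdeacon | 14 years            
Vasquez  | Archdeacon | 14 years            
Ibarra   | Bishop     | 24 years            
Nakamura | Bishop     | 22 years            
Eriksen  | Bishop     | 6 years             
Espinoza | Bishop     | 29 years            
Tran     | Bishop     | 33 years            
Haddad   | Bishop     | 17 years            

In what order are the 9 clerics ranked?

By dignity: Eriksen, Haddad, Nakamura, Okonkwo, Ibarra, Espinoza and Tran (Bishop); then Beaumont and Vasquez (Archdeacon).
Among Eriksen, Haddad, Nakamura, Okonkwo, Ibarra, Espinoza and Tran, by years in holy orders (lower first) (reversed rule for this group): Eriksen (6 years) before Haddad (17 years) before Nakamura and Okonkwo (22 years) before Ibarra (24 years) before Espinoza (29 years) before Tran (33 years).
Among Nakamura and Okonkwo, alphabetically by surname: Nakamura before Okonkwo.
Beaumont and Vasquez both have years in holy orders 14 years, so the next rule applies.
Among Beaumont and Vasquez, alphabetically by surname: Beaumont before Vasquez.
Full order: Eriksen, Haddad, Nakamura, Okonkwo, Ibarra, Espinoza, Tran, Beaumont, Vasquez.

Eriksen, Haddad, Nakamura, Okonkwo, Ibarra, Espinoza, Tran, Beaumont, Vasquez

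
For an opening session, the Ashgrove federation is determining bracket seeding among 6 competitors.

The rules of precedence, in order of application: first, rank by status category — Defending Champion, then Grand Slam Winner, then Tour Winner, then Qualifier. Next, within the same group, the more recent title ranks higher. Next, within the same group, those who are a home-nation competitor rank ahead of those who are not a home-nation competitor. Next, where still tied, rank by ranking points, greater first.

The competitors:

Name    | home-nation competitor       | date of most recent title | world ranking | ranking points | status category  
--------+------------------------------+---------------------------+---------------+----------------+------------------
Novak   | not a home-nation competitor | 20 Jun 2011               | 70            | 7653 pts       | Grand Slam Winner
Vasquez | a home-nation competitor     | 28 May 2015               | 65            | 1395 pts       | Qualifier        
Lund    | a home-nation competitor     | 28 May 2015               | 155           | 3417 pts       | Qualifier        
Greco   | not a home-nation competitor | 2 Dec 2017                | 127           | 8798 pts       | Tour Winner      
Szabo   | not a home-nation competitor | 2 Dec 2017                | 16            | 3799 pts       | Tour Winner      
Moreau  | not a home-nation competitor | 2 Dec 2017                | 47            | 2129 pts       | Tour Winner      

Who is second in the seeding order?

Greco

By status category: Novak (Grand Slam Winner); then Greco, Szabo and Moreau (Tour Winner); then Lund and Vasquez (Qualifier).
Greco, Szabo and Moreau all have date of most recent title 2 Dec 2017, so the next rule applies.
Greco, Szabo and Moreau are each not a home-nation competitor, so the next rule applies.
Among Greco, Szabo and Moreau, by ranking points (higher first): Greco (8798 pts) before Szabo (3799 pts) before Moreau (2129 pts).
Lund and Vasquez both have date of most recent title 28 May 2015, so the next rule applies.
Lund and Vasquez are each a home-nation competitor, so the next rule applies.
Among Lund and Vasquez, by ranking points (higher first): Lund (3417 pts) before Vasquez (1395 pts).
Order: Novak, Greco, Szabo, Moreau, Lund, Vasquez.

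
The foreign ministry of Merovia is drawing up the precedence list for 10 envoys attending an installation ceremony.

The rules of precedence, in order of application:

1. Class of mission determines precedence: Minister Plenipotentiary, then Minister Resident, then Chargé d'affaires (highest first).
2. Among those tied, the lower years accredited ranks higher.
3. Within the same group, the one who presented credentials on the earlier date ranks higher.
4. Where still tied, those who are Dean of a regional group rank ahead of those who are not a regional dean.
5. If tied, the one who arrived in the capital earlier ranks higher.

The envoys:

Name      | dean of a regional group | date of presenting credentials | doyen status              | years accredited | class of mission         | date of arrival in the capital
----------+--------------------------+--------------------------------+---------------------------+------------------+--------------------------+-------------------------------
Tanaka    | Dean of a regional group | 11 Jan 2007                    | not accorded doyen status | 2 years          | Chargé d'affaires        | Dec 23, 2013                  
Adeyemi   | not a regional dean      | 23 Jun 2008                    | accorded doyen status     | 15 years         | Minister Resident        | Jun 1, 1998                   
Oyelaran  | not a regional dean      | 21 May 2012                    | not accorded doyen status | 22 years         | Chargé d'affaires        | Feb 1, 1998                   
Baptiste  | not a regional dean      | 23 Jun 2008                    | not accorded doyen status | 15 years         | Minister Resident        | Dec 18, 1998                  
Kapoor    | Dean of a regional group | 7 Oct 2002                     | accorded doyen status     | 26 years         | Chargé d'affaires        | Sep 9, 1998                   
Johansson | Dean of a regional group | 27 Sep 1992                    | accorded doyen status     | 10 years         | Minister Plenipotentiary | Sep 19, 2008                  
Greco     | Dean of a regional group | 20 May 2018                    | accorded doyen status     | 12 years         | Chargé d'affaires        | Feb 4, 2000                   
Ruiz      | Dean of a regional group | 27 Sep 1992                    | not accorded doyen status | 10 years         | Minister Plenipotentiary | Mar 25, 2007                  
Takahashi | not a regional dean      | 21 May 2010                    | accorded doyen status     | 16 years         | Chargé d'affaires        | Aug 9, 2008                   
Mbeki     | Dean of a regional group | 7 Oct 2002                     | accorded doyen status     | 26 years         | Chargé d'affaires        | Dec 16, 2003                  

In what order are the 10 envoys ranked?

By class of mission: Ruiz and Johansson (Minister Plenipotentiary); then Adeyemi and Baptiste (Minister Resident); then Tanaka, Greco, Takahashi, Oyelaran, Kapoor and Mbeki (Chargé d'affaires).
Ruiz and Johansson both have years accredited 10 years, so the next rule applies.
Ruiz and Johansson both have date of presenting credentials 27 Sep 1992, so the next rule applies.
Ruiz and Johansson are each Dean of a regional group, so the next rule applies.
Among Ruiz and Johansson, by date of arrival in the capital (earlier first): Ruiz (Mar 25, 2007) before Johansson (Sep 19, 2008).
Adeyemi and Baptiste both have years accredited 15 years, so the next rule applies.
Adeyemi and Baptiste both have date of presenting credentials 23 Jun 2008, so the next rule applies.
Adeyemi and Baptiste are each not a regional dean, so the next rule applies.
Among Adeyemi and Baptiste, by date of arrival in the capital (earlier first): Adeyemi (Jun 1, 1998) before Baptiste (Dec 18, 1998).
Among Tanaka, Greco, Takahashi, Oyelaran, Kapoor and Mbeki, by years accredited (lower first): Tanaka (2 years) before Greco (12 years) before Takahashi (16 years) before Oyelaran (22 years) before Kapoor and Mbeki (26 years).
Kapoor and Mbeki both have date of presenting credentials 7 Oct 2002, so the next rule applies.
Kapoor and Mbeki are each Dean of a regional group, so the next rule applies.
Among Kapoor and Mbeki, by date of arrival in the capital (earlier first): Kapoor (Sep 9, 1998) before Mbeki (Dec 16, 2003).
Full order: Ruiz, Johansson, Adeyemi, Baptiste, Tanaka, Greco, Takahashi, Oyelaran, Kapoor, Mbeki.

Ruiz, Johansson, Adeyemi, Baptiste, Tanaka, Greco, Takahashi, Oyelaran, Kapoor, Mbeki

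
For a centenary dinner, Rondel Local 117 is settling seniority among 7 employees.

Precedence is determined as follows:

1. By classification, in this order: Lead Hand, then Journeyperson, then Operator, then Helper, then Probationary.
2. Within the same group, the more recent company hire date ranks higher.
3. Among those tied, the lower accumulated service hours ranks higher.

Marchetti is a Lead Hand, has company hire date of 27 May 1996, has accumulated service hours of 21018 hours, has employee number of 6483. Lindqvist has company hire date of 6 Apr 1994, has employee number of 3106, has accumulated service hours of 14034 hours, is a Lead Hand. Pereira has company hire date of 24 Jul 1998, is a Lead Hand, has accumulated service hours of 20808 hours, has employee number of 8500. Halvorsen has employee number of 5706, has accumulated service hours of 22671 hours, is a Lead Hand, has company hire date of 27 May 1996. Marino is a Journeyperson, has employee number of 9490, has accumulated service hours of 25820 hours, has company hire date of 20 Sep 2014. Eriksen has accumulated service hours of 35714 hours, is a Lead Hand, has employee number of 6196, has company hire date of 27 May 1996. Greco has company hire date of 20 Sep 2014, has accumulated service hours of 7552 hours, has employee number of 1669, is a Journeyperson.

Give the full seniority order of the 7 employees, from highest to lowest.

By classification: Pereira, Marchetti, Halvorsen, Eriksen and Lindqvist (Lead Hand); then Greco and Marino (Journeyperson).
Among Pereira, Marchetti, Halvorsen, Eriksen and Lindqvist, by company hire date (later first): Pereira (24 Jul 1998) before Marchetti, Halvorsen and Eriksen (27 May 1996) before Lindqvist (6 Apr 1994).
Among Marchetti, Halvorsen and Eriksen, by accumulated service hours (lower first): Marchetti (21018 hours) before Halvorsen (22671 hours) before Eriksen (35714 hours).
Greco and Marino both have company hire date 20 Sep 2014, so the next rule applies.
Among Greco and Marino, by accumulated service hours (lower first): Greco (7552 hours) before Marino (25820 hours).
Full order: Pereira, Marchetti, Halvorsen, Eriksen, Lindqvist, Greco, Marino.

Pereira, Marchetti, Halvorsen, Eriksen, Lindqvist, Greco, Marino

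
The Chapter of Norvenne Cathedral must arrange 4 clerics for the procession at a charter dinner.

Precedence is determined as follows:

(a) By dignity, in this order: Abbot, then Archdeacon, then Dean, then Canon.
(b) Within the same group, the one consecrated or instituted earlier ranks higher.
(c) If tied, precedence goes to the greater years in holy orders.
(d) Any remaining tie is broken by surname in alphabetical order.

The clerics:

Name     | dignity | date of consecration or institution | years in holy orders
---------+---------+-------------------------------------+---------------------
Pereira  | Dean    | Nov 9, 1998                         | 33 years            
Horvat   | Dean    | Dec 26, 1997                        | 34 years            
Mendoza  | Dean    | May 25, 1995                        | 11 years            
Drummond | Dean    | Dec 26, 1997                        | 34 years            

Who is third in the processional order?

Horvat

By dignity: Mendoza, Drummond, Horvat and Pereira (Dean).
Among Mendoza, Drummond, Horvat and Pereira, by date of consecration or institution (earlier first): Mendoza (May 25, 1995) before Drummond and Horvat (Dec 26, 1997) before Pereira (Nov 9, 1998).
Drummond and Horvat both have years in holy orders 34 years, so the next rule applies.
Among Drummond and Horvat, alphabetically by surname: Drummond before Horvat.
Order: Mendoza, Drummond, Horvat, Pereira.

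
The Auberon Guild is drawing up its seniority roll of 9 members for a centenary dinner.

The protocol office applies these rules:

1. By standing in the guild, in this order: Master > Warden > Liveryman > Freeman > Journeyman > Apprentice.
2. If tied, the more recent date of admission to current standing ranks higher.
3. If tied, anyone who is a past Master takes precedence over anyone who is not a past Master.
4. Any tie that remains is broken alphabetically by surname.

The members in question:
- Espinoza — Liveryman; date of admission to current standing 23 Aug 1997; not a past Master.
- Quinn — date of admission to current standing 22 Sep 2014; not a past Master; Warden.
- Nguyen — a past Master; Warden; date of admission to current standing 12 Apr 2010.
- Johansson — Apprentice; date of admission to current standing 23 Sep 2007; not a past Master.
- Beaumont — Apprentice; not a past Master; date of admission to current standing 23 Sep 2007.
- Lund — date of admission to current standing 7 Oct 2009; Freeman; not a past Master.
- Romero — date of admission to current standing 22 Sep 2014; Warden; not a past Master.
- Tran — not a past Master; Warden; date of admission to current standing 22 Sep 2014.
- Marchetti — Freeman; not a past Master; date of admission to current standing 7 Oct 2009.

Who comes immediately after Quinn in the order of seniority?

Romero

By standing in the guild: Quinn, Romero, Tran and Nguyen (Warden); then Espinoza (Liveryman); then Lund and Marchetti (Freeman); then Beaumont and Johansson (Apprentice).
Among Quinn, Romero, Tran and Nguyen, by date of admission to current standing (later first): Quinn, Romero and Tran (22 Sep 2014) before Nguyen (12 Apr 2010).
Quinn, Romero and Tran are each not a past Master, so the next rule applies.
Among Quinn, Romero and Tran, alphabetically by surname: Quinn before Romero before Tran.
Lund and Marchetti both have date of admission to current standing 7 Oct 2009, so the next rule applies.
Lund and Marchetti are each not a past Master, so the next rule applies.
Among Lund and Marchetti, alphabetically by surname: Lund before Marchetti.
Beaumont and Johansson both have date of admission to current standing 23 Sep 2007, so the next rule applies.
Beaumont and Johansson are each not a past Master, so the next rule applies.
Among Beaumont and Johansson, alphabetically by surname: Beaumont before Johansson.
Order: Quinn, Romero, Tran, Nguyen, Espinoza, Lund, Marchetti, Beaumont, Johansson.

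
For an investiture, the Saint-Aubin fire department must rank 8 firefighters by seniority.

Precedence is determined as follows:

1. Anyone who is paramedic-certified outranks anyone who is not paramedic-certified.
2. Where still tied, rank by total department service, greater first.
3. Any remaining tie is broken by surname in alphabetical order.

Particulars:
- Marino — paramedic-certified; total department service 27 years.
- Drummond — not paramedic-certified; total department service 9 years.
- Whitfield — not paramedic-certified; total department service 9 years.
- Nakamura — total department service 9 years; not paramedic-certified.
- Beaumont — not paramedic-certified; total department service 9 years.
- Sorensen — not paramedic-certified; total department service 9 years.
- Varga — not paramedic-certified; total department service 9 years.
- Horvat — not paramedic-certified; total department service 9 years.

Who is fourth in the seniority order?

By the first rule: Marino (paramedic-certified); then Beaumont, Drummond, Horvat, Nakamura, Sorensen, Varga and Whitfield (each not paramedic-certified).
Beaumont, Drummond, Horvat, Nakamura, Sorensen, Varga and Whitfield all have total department service 9 years, so the next rule applies.
Among Beaumont, Drummond, Horvat, Nakamura, Sorensen, Varga and Whitfield, alphabetically by surname: Beaumont before Drummond before Horvat before Nakamura before Sorensen before Varga before Whitfield.
Order: Marino, Beaumont, Drummond, Horvat, Nakamura, Sorensen, Varga, Whitfield.

Horvat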